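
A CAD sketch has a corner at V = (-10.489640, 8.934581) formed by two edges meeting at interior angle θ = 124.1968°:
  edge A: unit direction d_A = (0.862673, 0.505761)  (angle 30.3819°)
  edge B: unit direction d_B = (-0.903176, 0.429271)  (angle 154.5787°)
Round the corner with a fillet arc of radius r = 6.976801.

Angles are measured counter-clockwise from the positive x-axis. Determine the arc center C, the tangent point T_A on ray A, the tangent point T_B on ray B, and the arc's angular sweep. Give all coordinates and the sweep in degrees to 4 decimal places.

bisector direction at 92.4803° = (-0.043276,0.999063)
center distance |VC| = r/sin(θ/2) = 6.976801/sin(62.0984°) = 7.894519
C = V + |VC|·bis = (-10.8313,16.8217)
T_A = V + ((C−V)·d_A)·d_A = V + 3.6943·d_A = (-7.3027,10.8030)
T_B = V + ((C−V)·d_B)·d_B = V + 3.6943·d_B = (-13.8262,10.5204)
sweep = 180° − θ = 55.8032°

center=(-10.8313,16.8217) T_A=(-7.3027,10.8030) T_B=(-13.8262,10.5204) sweep=55.8032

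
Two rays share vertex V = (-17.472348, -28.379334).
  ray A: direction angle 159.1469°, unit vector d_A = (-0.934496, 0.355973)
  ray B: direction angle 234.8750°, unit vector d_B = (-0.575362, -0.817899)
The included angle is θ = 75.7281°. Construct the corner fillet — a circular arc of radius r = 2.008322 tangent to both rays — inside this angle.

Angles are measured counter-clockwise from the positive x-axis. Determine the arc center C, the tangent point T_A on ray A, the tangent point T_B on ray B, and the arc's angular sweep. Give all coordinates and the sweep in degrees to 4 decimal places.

bisector direction at 197.0109° = (-0.956249,-0.292554)
center distance |VC| = r/sin(θ/2) = 2.008322/sin(37.8640°) = 3.272002
C = V + |VC|·bis = (-20.6012,-29.3366)
T_A = V + ((C−V)·d_A)·d_A = V + 2.5831·d_A = (-19.8863,-27.4598)
T_B = V + ((C−V)·d_B)·d_B = V + 2.5831·d_B = (-18.9586,-30.4921)
sweep = 180° − θ = 104.2719°

center=(-20.6012,-29.3366) T_A=(-19.8863,-27.4598) T_B=(-18.9586,-30.4921) sweep=104.2719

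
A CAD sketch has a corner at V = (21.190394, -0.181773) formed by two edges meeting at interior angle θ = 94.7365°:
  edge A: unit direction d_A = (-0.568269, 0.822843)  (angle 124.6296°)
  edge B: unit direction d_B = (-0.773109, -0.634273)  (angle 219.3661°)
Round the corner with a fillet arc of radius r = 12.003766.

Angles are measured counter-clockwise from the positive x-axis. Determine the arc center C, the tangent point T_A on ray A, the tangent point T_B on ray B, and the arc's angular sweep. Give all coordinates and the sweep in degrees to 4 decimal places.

center=(5.0336,2.0895) T_A=(14.9108,8.9109) T_B=(12.6473,-7.1907) sweep=85.2635

bisector direction at 171.9978° = (-0.990263,0.139210)
center distance |VC| = r/sin(θ/2) = 12.003766/sin(47.3683°) = 16.315630
C = V + |VC|·bis = (5.0336,2.0895)
T_A = V + ((C−V)·d_A)·d_A = V + 11.0503·d_A = (14.9108,8.9109)
T_B = V + ((C−V)·d_B)·d_B = V + 11.0503·d_B = (12.6473,-7.1907)
sweep = 180° − θ = 85.2635°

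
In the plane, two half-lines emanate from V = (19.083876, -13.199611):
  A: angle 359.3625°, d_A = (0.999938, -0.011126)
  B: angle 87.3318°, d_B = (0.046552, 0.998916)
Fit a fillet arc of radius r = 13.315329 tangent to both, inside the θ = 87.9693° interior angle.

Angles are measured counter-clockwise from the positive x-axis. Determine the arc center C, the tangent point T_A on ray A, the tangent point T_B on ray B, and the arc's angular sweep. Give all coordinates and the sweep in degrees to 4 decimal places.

center=(33.0270,-0.0386) T_A=(32.8788,-13.3531) T_B=(19.7261,0.5813) sweep=92.0307

bisector direction at 43.3471° = (0.727208,0.686417)
center distance |VC| = r/sin(θ/2) = 13.315329/sin(43.9847°) = 19.173489
C = V + |VC|·bis = (33.0270,-0.0386)
T_A = V + ((C−V)·d_A)·d_A = V + 13.7958·d_A = (32.8788,-13.3531)
T_B = V + ((C−V)·d_B)·d_B = V + 13.7958·d_B = (19.7261,0.5813)
sweep = 180° − θ = 92.0307°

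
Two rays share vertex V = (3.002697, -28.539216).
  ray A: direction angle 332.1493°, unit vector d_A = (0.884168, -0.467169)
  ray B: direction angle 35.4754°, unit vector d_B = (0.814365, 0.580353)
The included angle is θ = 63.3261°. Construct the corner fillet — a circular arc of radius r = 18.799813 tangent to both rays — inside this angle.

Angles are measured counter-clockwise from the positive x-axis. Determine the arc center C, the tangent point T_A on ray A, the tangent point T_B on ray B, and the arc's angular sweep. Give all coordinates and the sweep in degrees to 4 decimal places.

bisector direction at 3.8123° = (0.997787,0.066489)
center distance |VC| = r/sin(θ/2) = 18.799813/sin(31.6630°) = 35.814430
C = V + |VC|·bis = (38.7379,-26.1580)
T_A = V + ((C−V)·d_A)·d_A = V + 30.4834·d_A = (29.9552,-42.7801)
T_B = V + ((C−V)·d_B)·d_B = V + 30.4834·d_B = (27.8273,-10.8480)
sweep = 180° − θ = 116.6739°

center=(38.7379,-26.1580) T_A=(29.9552,-42.7801) T_B=(27.8273,-10.8480) sweep=116.6739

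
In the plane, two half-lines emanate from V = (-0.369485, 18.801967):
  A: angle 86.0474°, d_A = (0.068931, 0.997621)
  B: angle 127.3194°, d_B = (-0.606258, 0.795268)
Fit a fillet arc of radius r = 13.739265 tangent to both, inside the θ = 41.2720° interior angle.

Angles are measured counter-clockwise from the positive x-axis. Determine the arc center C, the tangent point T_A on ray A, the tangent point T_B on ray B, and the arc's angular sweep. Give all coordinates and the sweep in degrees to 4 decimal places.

bisector direction at 106.6834° = (-0.287083,0.957906)
center distance |VC| = r/sin(θ/2) = 13.739265/sin(20.6360°) = 38.984411
C = V + |VC|·bis = (-11.5612,56.1454)
T_A = V + ((C−V)·d_A)·d_A = V + 36.4831·d_A = (2.1453,55.1983)
T_B = V + ((C−V)·d_B)·d_B = V + 36.4831·d_B = (-22.4876,47.8158)
sweep = 180° − θ = 138.7280°

center=(-11.5612,56.1454) T_A=(2.1453,55.1983) T_B=(-22.4876,47.8158) sweep=138.7280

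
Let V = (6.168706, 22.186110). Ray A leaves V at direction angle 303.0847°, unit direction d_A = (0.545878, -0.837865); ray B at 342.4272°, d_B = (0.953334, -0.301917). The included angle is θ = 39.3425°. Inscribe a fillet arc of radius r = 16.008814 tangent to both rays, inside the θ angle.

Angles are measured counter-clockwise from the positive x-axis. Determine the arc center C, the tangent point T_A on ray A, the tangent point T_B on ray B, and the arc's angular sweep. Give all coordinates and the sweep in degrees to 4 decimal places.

center=(44.0273,-6.5960) T_A=(30.6140,-15.3349) T_B=(48.8606,8.6657) sweep=140.6575

bisector direction at 322.7559° = (0.796065,-0.605211)
center distance |VC| = r/sin(θ/2) = 16.008814/sin(19.6713°) = 47.557129
C = V + |VC|·bis = (44.0273,-6.5960)
T_A = V + ((C−V)·d_A)·d_A = V + 44.7817·d_A = (30.6140,-15.3349)
T_B = V + ((C−V)·d_B)·d_B = V + 44.7817·d_B = (48.8606,8.6657)
sweep = 180° − θ = 140.6575°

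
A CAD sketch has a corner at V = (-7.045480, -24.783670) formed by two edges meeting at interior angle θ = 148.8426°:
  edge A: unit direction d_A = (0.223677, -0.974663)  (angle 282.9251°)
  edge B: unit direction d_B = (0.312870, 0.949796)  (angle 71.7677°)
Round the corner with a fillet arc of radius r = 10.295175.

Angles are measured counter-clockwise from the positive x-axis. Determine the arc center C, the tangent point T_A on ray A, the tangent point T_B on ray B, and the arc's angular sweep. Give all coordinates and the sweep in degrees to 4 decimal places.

bisector direction at 357.3464° = (0.998928,-0.046298)
center distance |VC| = r/sin(θ/2) = 10.295175/sin(74.4213°) = 10.687819
C = V + |VC|·bis = (3.6309,-25.2785)
T_A = V + ((C−V)·d_A)·d_A = V + 2.8703·d_A = (-6.4035,-27.5813)
T_B = V + ((C−V)·d_B)·d_B = V + 2.8703·d_B = (-6.1474,-22.0574)
sweep = 180° − θ = 31.1574°

center=(3.6309,-25.2785) T_A=(-6.4035,-27.5813) T_B=(-6.1474,-22.0574) sweep=31.1574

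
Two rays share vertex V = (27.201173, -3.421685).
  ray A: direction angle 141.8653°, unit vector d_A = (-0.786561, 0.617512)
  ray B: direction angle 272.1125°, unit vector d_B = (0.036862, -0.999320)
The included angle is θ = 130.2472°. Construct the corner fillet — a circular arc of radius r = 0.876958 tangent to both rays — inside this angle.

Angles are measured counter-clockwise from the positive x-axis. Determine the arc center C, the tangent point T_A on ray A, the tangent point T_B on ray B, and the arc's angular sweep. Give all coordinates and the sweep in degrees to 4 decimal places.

bisector direction at 206.9889° = (-0.891094,-0.453818)
center distance |VC| = r/sin(θ/2) = 0.876958/sin(65.1236°) = 0.966646
C = V + |VC|·bis = (26.3398,-3.8604)
T_A = V + ((C−V)·d_A)·d_A = V + 0.4066·d_A = (26.8813,-3.1706)
T_B = V + ((C−V)·d_B)·d_B = V + 0.4066·d_B = (27.2162,-3.8280)
sweep = 180° − θ = 49.7528°

center=(26.3398,-3.8604) T_A=(26.8813,-3.1706) T_B=(27.2162,-3.8280) sweep=49.7528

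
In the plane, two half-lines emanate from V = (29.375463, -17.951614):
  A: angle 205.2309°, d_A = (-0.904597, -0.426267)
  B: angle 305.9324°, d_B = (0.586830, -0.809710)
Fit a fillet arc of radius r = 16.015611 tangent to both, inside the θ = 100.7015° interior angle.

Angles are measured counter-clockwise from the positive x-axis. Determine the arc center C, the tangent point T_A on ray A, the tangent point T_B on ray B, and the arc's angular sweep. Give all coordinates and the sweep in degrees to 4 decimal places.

bisector direction at 255.5816° = (-0.249000,-0.968503)
center distance |VC| = r/sin(θ/2) = 16.015611/sin(50.3507°) = 20.800439
C = V + |VC|·bis = (24.1962,-38.0969)
T_A = V + ((C−V)·d_A)·d_A = V + 13.2725·d_A = (17.3692,-23.6092)
T_B = V + ((C−V)·d_B)·d_B = V + 13.2725·d_B = (37.1642,-28.6985)
sweep = 180° − θ = 79.2985°

center=(24.1962,-38.0969) T_A=(17.3692,-23.6092) T_B=(37.1642,-28.6985) sweep=79.2985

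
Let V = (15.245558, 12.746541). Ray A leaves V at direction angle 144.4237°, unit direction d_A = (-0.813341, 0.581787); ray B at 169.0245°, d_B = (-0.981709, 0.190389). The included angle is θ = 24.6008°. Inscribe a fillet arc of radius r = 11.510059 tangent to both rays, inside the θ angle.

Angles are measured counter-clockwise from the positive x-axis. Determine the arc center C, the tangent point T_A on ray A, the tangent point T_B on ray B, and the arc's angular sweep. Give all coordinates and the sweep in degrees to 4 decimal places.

center=(-34.3856,34.0964) T_A=(-27.6892,43.4580) T_B=(-36.5770,22.7968) sweep=155.3992

bisector direction at 156.7241° = (-0.918613,0.395159)
center distance |VC| = r/sin(θ/2) = 11.510059/sin(12.3004°) = 54.028398
C = V + |VC|·bis = (-34.3856,34.0964)
T_A = V + ((C−V)·d_A)·d_A = V + 52.7881·d_A = (-27.6892,43.4580)
T_B = V + ((C−V)·d_B)·d_B = V + 52.7881·d_B = (-36.5770,22.7968)
sweep = 180° − θ = 155.3992°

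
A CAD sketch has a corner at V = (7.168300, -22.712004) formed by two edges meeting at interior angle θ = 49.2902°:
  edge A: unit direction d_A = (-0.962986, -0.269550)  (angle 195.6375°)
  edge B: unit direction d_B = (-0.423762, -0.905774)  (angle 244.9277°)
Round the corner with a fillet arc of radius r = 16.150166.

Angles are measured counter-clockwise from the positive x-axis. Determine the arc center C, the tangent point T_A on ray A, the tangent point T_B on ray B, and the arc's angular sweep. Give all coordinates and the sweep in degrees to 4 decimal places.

bisector direction at 220.2826° = (-0.762865,-0.646558)
center distance |VC| = r/sin(θ/2) = 16.150166/sin(24.6451°) = 38.729753
C = V + |VC|·bis = (-22.3773,-47.7530)
T_A = V + ((C−V)·d_A)·d_A = V + 35.2018·d_A = (-26.7305,-32.2007)
T_B = V + ((C−V)·d_B)·d_B = V + 35.2018·d_B = (-7.7489,-54.5969)
sweep = 180° − θ = 130.7098°

center=(-22.3773,-47.7530) T_A=(-26.7305,-32.2007) T_B=(-7.7489,-54.5969) sweep=130.7098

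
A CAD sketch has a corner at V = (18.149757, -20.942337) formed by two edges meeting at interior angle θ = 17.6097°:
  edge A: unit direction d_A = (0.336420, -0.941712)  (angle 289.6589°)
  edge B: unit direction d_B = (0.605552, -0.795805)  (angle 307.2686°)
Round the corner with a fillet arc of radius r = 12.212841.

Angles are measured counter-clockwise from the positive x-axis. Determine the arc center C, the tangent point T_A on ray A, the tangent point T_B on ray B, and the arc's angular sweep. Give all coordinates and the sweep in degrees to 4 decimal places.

center=(56.1761,-91.0839) T_A=(44.6751,-95.1926) T_B=(65.8951,-83.6884) sweep=162.3903

bisector direction at 298.4638° = (0.476603,-0.879119)
center distance |VC| = r/sin(θ/2) = 12.212841/sin(8.8049°) = 79.786254
C = V + |VC|·bis = (56.1761,-91.0839)
T_A = V + ((C−V)·d_A)·d_A = V + 78.8460·d_A = (44.6751,-95.1926)
T_B = V + ((C−V)·d_B)·d_B = V + 78.8460·d_B = (65.8951,-83.6884)
sweep = 180° − θ = 162.3903°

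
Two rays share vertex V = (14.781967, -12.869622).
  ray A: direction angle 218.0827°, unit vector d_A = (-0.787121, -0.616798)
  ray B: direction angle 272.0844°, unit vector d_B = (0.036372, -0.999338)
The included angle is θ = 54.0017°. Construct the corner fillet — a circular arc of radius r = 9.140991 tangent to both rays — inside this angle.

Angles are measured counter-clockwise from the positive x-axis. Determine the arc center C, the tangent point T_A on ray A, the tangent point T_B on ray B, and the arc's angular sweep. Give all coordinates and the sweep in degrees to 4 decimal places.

center=(6.2995,-31.1298) T_A=(0.6614,-23.9347) T_B=(15.4345,-30.7973) sweep=125.9983

bisector direction at 245.0835° = (-0.421296,-0.906923)
center distance |VC| = r/sin(θ/2) = 9.140991/sin(27.0008°) = 20.134177
C = V + |VC|·bis = (6.2995,-31.1298)
T_A = V + ((C−V)·d_A)·d_A = V + 17.9395·d_A = (0.6614,-23.9347)
T_B = V + ((C−V)·d_B)·d_B = V + 17.9395·d_B = (15.4345,-30.7973)
sweep = 180° − θ = 125.9983°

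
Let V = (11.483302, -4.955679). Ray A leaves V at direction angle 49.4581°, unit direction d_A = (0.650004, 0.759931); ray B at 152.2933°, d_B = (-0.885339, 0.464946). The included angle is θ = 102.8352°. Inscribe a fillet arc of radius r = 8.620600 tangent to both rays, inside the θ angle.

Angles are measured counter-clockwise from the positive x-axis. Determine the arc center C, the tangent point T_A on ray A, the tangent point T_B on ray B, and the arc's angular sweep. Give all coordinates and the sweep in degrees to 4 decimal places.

bisector direction at 100.8757° = (-0.188679,0.982039)
center distance |VC| = r/sin(θ/2) = 8.620600/sin(51.4176°) = 11.027845
C = V + |VC|·bis = (9.4026,5.8741)
T_A = V + ((C−V)·d_A)·d_A = V + 6.8774·d_A = (15.9536,0.2707)
T_B = V + ((C−V)·d_B)·d_B = V + 6.8774·d_B = (5.3945,-1.7581)
sweep = 180° − θ = 77.1648°

center=(9.4026,5.8741) T_A=(15.9536,0.2707) T_B=(5.3945,-1.7581) sweep=77.1648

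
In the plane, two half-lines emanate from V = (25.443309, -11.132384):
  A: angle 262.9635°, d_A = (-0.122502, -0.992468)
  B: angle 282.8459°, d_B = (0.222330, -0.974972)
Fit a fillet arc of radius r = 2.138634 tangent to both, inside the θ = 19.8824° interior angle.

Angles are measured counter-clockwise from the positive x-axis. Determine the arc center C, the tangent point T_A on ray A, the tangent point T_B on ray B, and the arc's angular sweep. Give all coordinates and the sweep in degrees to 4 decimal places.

bisector direction at 272.9047° = (0.050675,-0.998715)
center distance |VC| = r/sin(θ/2) = 2.138634/sin(9.9412°) = 12.388009
C = V + |VC|·bis = (26.0711,-23.5045)
T_A = V + ((C−V)·d_A)·d_A = V + 12.2020·d_A = (23.9485,-23.2425)
T_B = V + ((C−V)·d_B)·d_B = V + 12.2020·d_B = (28.1562,-23.0290)
sweep = 180° − θ = 160.1176°

center=(26.0711,-23.5045) T_A=(23.9485,-23.2425) T_B=(28.1562,-23.0290) sweep=160.1176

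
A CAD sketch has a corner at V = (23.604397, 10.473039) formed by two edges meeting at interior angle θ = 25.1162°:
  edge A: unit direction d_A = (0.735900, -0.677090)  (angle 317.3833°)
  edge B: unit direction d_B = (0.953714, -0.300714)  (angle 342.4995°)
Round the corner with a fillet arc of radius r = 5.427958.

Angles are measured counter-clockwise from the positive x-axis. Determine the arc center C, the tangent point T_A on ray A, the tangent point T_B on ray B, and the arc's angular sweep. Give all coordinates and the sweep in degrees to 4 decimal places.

center=(45.2113,-2.0312) T_A=(41.5360,-6.0256) T_B=(46.8435,3.1455) sweep=154.8838

bisector direction at 329.9414° = (0.865514,-0.500885)
center distance |VC| = r/sin(θ/2) = 5.427958/sin(12.5581°) = 24.964220
C = V + |VC|·bis = (45.2113,-2.0312)
T_A = V + ((C−V)·d_A)·d_A = V + 24.3670·d_A = (41.5360,-6.0256)
T_B = V + ((C−V)·d_B)·d_B = V + 24.3670·d_B = (46.8435,3.1455)
sweep = 180° − θ = 154.8838°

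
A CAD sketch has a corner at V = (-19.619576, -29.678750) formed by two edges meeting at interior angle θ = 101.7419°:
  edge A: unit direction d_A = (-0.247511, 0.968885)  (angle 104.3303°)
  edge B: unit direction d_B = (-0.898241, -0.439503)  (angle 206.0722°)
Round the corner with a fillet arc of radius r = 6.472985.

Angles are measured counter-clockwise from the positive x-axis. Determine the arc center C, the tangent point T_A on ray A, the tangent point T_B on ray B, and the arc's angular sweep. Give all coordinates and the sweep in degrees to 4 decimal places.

bisector direction at 155.2012° = (-0.907787,0.419432)
center distance |VC| = r/sin(θ/2) = 6.472985/sin(50.8710°) = 8.344416
C = V + |VC|·bis = (-27.1945,-26.1788)
T_A = V + ((C−V)·d_A)·d_A = V + 5.2659·d_A = (-20.9229,-24.5767)
T_B = V + ((C−V)·d_B)·d_B = V + 5.2659·d_B = (-24.3496,-31.9931)
sweep = 180° − θ = 78.2581°

center=(-27.1945,-26.1788) T_A=(-20.9229,-24.5767) T_B=(-24.3496,-31.9931) sweep=78.2581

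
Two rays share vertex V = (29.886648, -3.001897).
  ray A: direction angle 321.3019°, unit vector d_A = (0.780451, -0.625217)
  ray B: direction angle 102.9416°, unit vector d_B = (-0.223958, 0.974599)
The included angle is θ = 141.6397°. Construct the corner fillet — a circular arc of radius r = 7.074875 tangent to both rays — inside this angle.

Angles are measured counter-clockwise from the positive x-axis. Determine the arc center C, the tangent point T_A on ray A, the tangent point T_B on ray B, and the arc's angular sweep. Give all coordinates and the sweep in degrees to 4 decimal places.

center=(36.2307,0.9810) T_A=(31.8073,-4.5405) T_B=(29.3355,-0.6034) sweep=38.3603

bisector direction at 32.1217° = (0.846920,0.531720)
center distance |VC| = r/sin(θ/2) = 7.074875/sin(70.8199°) = 7.490681
C = V + |VC|·bis = (36.2307,0.9810)
T_A = V + ((C−V)·d_A)·d_A = V + 2.4610·d_A = (31.8073,-4.5405)
T_B = V + ((C−V)·d_B)·d_B = V + 2.4610·d_B = (29.3355,-0.6034)
sweep = 180° − θ = 38.3603°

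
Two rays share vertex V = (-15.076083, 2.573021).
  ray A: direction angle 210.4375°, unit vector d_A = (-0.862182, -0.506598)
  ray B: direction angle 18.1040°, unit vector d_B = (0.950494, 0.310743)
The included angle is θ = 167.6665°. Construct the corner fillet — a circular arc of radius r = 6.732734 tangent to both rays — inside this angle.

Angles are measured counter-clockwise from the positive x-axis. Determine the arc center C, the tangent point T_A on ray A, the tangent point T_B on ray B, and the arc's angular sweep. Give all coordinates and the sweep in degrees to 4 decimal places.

center=(-12.2925,-3.6004) T_A=(-15.7033,2.2045) T_B=(-14.3846,2.7991) sweep=12.3335

bisector direction at 294.2708° = (0.411049,-0.911613)
center distance |VC| = r/sin(θ/2) = 6.732734/sin(83.8333°) = 6.771920
C = V + |VC|·bis = (-12.2925,-3.6004)
T_A = V + ((C−V)·d_A)·d_A = V + 0.7275·d_A = (-15.7033,2.2045)
T_B = V + ((C−V)·d_B)·d_B = V + 0.7275·d_B = (-14.3846,2.7991)
sweep = 180° − θ = 12.3335°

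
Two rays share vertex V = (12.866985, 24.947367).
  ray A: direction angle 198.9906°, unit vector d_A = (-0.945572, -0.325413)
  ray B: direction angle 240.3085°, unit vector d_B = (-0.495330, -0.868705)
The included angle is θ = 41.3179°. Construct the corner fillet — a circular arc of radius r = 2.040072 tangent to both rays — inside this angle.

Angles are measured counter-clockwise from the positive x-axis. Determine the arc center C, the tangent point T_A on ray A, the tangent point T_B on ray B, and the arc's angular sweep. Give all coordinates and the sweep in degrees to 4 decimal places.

center=(8.4147,21.2576) T_A=(7.7509,23.1867) T_B=(10.1869,20.2471) sweep=138.6821

bisector direction at 219.6496° = (-0.769962,-0.638090)
center distance |VC| = r/sin(θ/2) = 2.040072/sin(20.6590°) = 5.782442
C = V + |VC|·bis = (8.4147,21.2576)
T_A = V + ((C−V)·d_A)·d_A = V + 5.4106·d_A = (7.7509,23.1867)
T_B = V + ((C−V)·d_B)·d_B = V + 5.4106·d_B = (10.1869,20.2471)
sweep = 180° − θ = 138.6821°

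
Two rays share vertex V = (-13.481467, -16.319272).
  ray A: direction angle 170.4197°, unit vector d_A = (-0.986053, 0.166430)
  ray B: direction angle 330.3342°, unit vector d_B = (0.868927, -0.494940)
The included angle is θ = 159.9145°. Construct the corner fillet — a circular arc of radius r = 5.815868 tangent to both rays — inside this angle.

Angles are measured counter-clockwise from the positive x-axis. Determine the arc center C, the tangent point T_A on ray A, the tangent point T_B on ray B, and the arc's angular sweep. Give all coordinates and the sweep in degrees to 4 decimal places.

bisector direction at 250.3769° = (-0.335831,-0.941922)
center distance |VC| = r/sin(θ/2) = 5.815868/sin(79.9573°) = 5.906366
C = V + |VC|·bis = (-15.4650,-21.8826)
T_A = V + ((C−V)·d_A)·d_A = V + 1.0300·d_A = (-14.4971,-16.1479)
T_B = V + ((C−V)·d_B)·d_B = V + 1.0300·d_B = (-12.5865,-16.8290)
sweep = 180° − θ = 20.0855°

center=(-15.4650,-21.8826) T_A=(-14.4971,-16.1479) T_B=(-12.5865,-16.8290) sweep=20.0855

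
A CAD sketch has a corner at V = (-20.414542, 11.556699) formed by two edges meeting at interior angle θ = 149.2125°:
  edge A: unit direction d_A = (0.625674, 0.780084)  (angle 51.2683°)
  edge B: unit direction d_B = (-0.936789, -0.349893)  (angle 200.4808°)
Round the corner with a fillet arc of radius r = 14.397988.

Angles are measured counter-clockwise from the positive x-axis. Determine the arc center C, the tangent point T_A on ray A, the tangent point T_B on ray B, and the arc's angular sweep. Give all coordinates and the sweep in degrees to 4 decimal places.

center=(-29.1659,23.6575) T_A=(-17.9343,14.6491) T_B=(-24.1281,10.1697) sweep=30.7875

bisector direction at 125.8746° = (-0.586012,0.810302)
center distance |VC| = r/sin(θ/2) = 14.397988/sin(74.6063°) = 14.933746
C = V + |VC|·bis = (-29.1659,23.6575)
T_A = V + ((C−V)·d_A)·d_A = V + 3.9642·d_A = (-17.9343,14.6491)
T_B = V + ((C−V)·d_B)·d_B = V + 3.9642·d_B = (-24.1281,10.1697)
sweep = 180° − θ = 30.7875°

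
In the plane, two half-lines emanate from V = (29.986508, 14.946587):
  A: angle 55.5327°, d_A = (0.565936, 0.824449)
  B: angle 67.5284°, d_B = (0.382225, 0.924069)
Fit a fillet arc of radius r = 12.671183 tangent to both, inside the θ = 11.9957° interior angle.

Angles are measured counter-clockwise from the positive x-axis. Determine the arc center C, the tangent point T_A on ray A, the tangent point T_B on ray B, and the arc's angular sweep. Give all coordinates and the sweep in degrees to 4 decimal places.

center=(87.7926,121.5477) T_A=(98.2394,114.3766) T_B=(76.0836,126.3910) sweep=168.0043

bisector direction at 61.5305° = (0.476690,0.879071)
center distance |VC| = r/sin(θ/2) = 12.671183/sin(5.9978°) = 121.265616
C = V + |VC|·bis = (87.7926,121.5477)
T_A = V + ((C−V)·d_A)·d_A = V + 120.6018·d_A = (98.2394,114.3766)
T_B = V + ((C−V)·d_B)·d_B = V + 120.6018·d_B = (76.0836,126.3910)
sweep = 180° − θ = 168.0043°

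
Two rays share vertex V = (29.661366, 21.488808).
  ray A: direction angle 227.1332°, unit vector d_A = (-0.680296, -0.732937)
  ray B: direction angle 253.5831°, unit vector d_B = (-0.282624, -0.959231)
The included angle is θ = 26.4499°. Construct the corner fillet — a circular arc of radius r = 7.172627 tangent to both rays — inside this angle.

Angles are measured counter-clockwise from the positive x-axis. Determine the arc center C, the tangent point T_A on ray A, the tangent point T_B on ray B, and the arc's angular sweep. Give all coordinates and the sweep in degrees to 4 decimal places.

center=(14.1552,-5.7606) T_A=(8.8981,-0.8811) T_B=(21.0354,-7.7877) sweep=153.5501

bisector direction at 240.3582° = (-0.494577,-0.869134)
center distance |VC| = r/sin(θ/2) = 7.172627/sin(13.2249°) = 31.352347
C = V + |VC|·bis = (14.1552,-5.7606)
T_A = V + ((C−V)·d_A)·d_A = V + 30.5209·d_A = (8.8981,-0.8811)
T_B = V + ((C−V)·d_B)·d_B = V + 30.5209·d_B = (21.0354,-7.7877)
sweep = 180° − θ = 153.5501°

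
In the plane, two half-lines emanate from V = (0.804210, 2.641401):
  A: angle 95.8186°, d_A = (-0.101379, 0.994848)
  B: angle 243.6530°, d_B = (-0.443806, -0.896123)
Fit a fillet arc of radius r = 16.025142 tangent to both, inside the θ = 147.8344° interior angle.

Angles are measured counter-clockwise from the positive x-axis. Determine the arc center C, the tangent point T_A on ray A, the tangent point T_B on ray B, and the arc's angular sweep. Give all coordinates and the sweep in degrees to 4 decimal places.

bisector direction at 169.7358° = (-0.983997,0.178187)
center distance |VC| = r/sin(θ/2) = 16.025142/sin(73.9172°) = 16.677875
C = V + |VC|·bis = (-15.6068,5.6132)
T_A = V + ((C−V)·d_A)·d_A = V + 4.6202·d_A = (0.3358,7.2378)
T_B = V + ((C−V)·d_B)·d_B = V + 4.6202·d_B = (-1.2463,-1.4989)
sweep = 180° − θ = 32.1656°

center=(-15.6068,5.6132) T_A=(0.3358,7.2378) T_B=(-1.2463,-1.4989) sweep=32.1656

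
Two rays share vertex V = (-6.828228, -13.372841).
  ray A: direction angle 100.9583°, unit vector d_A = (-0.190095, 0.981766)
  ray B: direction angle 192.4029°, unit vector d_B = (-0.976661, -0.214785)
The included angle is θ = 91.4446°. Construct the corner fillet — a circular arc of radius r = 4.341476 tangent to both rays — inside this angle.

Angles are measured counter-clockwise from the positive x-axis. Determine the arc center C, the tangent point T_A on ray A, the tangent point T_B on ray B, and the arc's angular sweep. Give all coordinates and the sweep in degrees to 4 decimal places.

center=(-11.8953,-10.0420) T_A=(-7.6330,-9.2167) T_B=(-10.9628,-14.2821) sweep=88.5554

bisector direction at 146.6806° = (-0.835621,0.549306)
center distance |VC| = r/sin(θ/2) = 4.341476/sin(45.7223°) = 6.063815
C = V + |VC|·bis = (-11.8953,-10.0420)
T_A = V + ((C−V)·d_A)·d_A = V + 4.2334·d_A = (-7.6330,-9.2167)
T_B = V + ((C−V)·d_B)·d_B = V + 4.2334·d_B = (-10.9628,-14.2821)
sweep = 180° − θ = 88.5554°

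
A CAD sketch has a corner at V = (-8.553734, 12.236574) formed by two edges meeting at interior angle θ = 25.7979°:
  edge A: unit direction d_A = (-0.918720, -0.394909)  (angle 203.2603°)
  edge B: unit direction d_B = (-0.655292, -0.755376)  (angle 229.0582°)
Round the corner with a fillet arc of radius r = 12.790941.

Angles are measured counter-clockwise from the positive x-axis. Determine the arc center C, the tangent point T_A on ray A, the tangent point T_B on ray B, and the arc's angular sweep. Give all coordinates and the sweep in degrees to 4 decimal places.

center=(-54.8157,-21.5715) T_A=(-59.8669,-9.8202) T_B=(-45.1537,-29.9533) sweep=154.2021

bisector direction at 216.1593° = (-0.807380,-0.590032)
center distance |VC| = r/sin(θ/2) = 12.790941/sin(12.8989°) = 57.298804
C = V + |VC|·bis = (-54.8157,-21.5715)
T_A = V + ((C−V)·d_A)·d_A = V + 55.8529·d_A = (-59.8669,-9.8202)
T_B = V + ((C−V)·d_B)·d_B = V + 55.8529·d_B = (-45.1537,-29.9533)
sweep = 180° − θ = 154.2021°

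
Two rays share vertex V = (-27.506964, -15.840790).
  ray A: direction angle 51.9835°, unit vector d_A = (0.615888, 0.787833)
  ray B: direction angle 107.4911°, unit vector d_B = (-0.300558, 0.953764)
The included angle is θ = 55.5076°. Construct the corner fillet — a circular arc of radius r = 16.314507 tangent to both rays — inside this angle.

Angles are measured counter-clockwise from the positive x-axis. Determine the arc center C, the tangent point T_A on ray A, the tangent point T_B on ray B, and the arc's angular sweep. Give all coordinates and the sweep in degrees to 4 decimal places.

center=(-21.2652,18.6329) T_A=(-8.4121,8.5850) T_B=(-36.8254,13.7295) sweep=124.4924

bisector direction at 79.7373° = (0.178162,0.984001)
center distance |VC| = r/sin(θ/2) = 16.314507/sin(27.7538°) = 35.034240
C = V + |VC|·bis = (-21.2652,18.6329)
T_A = V + ((C−V)·d_A)·d_A = V + 31.0038·d_A = (-8.4121,8.5850)
T_B = V + ((C−V)·d_B)·d_B = V + 31.0038·d_B = (-36.8254,13.7295)
sweep = 180° − θ = 124.4924°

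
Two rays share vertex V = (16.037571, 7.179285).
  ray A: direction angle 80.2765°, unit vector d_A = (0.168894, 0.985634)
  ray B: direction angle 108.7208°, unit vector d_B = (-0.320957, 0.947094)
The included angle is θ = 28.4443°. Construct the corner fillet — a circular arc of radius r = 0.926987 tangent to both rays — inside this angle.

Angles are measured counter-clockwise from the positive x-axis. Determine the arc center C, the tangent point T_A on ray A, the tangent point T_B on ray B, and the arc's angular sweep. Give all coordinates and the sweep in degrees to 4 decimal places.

bisector direction at 94.4986° = (-0.078436,0.996919)
center distance |VC| = r/sin(θ/2) = 0.926987/sin(14.2221°) = 3.773115
C = V + |VC|·bis = (15.7416,10.9408)
T_A = V + ((C−V)·d_A)·d_A = V + 3.6575·d_A = (16.6553,10.7842)
T_B = V + ((C−V)·d_B)·d_B = V + 3.6575·d_B = (14.8637,10.6433)
sweep = 180° − θ = 151.5557°

center=(15.7416,10.9408) T_A=(16.6553,10.7842) T_B=(14.8637,10.6433) sweep=151.5557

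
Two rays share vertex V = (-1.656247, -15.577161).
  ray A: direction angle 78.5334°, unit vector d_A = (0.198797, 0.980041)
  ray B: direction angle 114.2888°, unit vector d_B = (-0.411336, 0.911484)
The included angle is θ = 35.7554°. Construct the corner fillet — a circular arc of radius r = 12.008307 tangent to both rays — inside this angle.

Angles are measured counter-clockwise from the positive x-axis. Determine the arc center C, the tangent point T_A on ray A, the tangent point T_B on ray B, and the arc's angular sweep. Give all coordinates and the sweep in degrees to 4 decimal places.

bisector direction at 96.4111° = (-0.111661,0.993746)
center distance |VC| = r/sin(θ/2) = 12.008307/sin(17.8777°) = 39.116762
C = V + |VC|·bis = (-6.0241,23.2950)
T_A = V + ((C−V)·d_A)·d_A = V + 37.2280·d_A = (5.7445,20.9078)
T_B = V + ((C−V)·d_B)·d_B = V + 37.2280·d_B = (-16.9695,18.3555)
sweep = 180° − θ = 144.2446°

center=(-6.0241,23.2950) T_A=(5.7445,20.9078) T_B=(-16.9695,18.3555) sweep=144.2446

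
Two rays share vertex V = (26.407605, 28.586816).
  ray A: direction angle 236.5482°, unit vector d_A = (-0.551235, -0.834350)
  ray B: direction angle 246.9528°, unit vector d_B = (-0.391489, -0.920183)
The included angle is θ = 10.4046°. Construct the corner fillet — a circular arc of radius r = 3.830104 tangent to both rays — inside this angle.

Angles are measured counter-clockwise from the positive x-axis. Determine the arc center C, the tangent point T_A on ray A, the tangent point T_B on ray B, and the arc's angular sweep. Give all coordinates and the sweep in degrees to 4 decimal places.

bisector direction at 241.7505° = (-0.473312,-0.880895)
center distance |VC| = r/sin(θ/2) = 3.830104/sin(5.2023°) = 42.241050
C = V + |VC|·bis = (6.4144,-8.6231)
T_A = V + ((C−V)·d_A)·d_A = V + 42.0670·d_A = (3.2188,-6.5118)
T_B = V + ((C−V)·d_B)·d_B = V + 42.0670·d_B = (9.9388,-10.1226)
sweep = 180° − θ = 169.5954°

center=(6.4144,-8.6231) T_A=(3.2188,-6.5118) T_B=(9.9388,-10.1226) sweep=169.5954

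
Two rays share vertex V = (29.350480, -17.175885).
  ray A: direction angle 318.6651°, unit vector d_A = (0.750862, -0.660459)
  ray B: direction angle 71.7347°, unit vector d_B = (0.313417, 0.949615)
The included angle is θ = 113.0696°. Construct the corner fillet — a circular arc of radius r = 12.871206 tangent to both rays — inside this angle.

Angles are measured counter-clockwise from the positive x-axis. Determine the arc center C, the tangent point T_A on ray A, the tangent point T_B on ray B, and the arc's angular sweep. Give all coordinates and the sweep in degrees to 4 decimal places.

center=(44.2397,-13.1306) T_A=(35.7388,-22.7951) T_B=(32.0170,-9.0965) sweep=66.9304

bisector direction at 15.1999° = (0.965017,0.262187)
center distance |VC| = r/sin(θ/2) = 12.871206/sin(56.5348°) = 15.429014
C = V + |VC|·bis = (44.2397,-13.1306)
T_A = V + ((C−V)·d_A)·d_A = V + 8.5080·d_A = (35.7388,-22.7951)
T_B = V + ((C−V)·d_B)·d_B = V + 8.5080·d_B = (32.0170,-9.0965)
sweep = 180° − θ = 66.9304°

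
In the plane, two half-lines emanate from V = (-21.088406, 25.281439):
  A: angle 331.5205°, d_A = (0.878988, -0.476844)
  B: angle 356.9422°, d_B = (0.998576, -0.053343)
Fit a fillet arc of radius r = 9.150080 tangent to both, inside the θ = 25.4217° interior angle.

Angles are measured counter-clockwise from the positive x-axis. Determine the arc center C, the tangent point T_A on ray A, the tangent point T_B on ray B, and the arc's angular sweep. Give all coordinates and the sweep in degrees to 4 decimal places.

bisector direction at 344.2314° = (0.962367,-0.271754)
center distance |VC| = r/sin(θ/2) = 9.150080/sin(12.7109°) = 41.585425
C = V + |VC|·bis = (18.9320,13.9804)
T_A = V + ((C−V)·d_A)·d_A = V + 40.5663·d_A = (14.5689,5.9376)
T_B = V + ((C−V)·d_B)·d_B = V + 40.5663·d_B = (19.4201,23.1175)
sweep = 180° − θ = 154.5783°

center=(18.9320,13.9804) T_A=(14.5689,5.9376) T_B=(19.4201,23.1175) sweep=154.5783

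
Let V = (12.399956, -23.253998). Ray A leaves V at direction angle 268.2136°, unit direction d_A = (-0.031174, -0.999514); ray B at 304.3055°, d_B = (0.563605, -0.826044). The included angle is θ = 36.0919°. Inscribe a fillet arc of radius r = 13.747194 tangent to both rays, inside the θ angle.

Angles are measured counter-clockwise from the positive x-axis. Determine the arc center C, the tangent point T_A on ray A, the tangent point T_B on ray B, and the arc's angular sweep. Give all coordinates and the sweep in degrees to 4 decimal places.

center=(24.8251,-65.8564) T_A=(11.0846,-65.4278) T_B=(36.1809,-58.1084) sweep=143.9081

bisector direction at 286.2595° = (0.279989,-0.960003)
center distance |VC| = r/sin(θ/2) = 13.747194/sin(18.0460°) = 44.377335
C = V + |VC|·bis = (24.8251,-65.8564)
T_A = V + ((C−V)·d_A)·d_A = V + 42.1943·d_A = (11.0846,-65.4278)
T_B = V + ((C−V)·d_B)·d_B = V + 42.1943·d_B = (36.1809,-58.1084)
sweep = 180° − θ = 143.9081°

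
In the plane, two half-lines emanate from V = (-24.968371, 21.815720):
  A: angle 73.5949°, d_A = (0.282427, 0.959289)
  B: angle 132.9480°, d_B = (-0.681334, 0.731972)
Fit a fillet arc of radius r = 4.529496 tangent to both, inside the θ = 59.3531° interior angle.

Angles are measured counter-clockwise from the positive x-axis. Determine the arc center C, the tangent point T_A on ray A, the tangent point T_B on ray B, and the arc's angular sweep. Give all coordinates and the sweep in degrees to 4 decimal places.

bisector direction at 103.2715° = (-0.229565,0.973293)
center distance |VC| = r/sin(θ/2) = 4.529496/sin(29.6765°) = 9.148591
C = V + |VC|·bis = (-27.0686,30.7200)
T_A = V + ((C−V)·d_A)·d_A = V + 7.9486·d_A = (-22.7235,29.4407)
T_B = V + ((C−V)·d_B)·d_B = V + 7.9486·d_B = (-30.3840,27.6339)
sweep = 180° − θ = 120.6469°

center=(-27.0686,30.7200) T_A=(-22.7235,29.4407) T_B=(-30.3840,27.6339) sweep=120.6469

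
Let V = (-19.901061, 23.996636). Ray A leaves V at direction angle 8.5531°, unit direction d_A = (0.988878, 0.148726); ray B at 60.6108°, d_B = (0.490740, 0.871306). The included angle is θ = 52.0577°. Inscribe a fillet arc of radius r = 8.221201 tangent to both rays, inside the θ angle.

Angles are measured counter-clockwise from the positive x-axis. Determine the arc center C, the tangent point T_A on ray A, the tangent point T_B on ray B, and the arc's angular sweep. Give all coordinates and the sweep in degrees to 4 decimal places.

bisector direction at 34.5819° = (0.823315,0.567584)
center distance |VC| = r/sin(θ/2) = 8.221201/sin(26.0288°) = 18.734635
C = V + |VC|·bis = (-4.4766,34.6301)
T_A = V + ((C−V)·d_A)·d_A = V + 16.8344·d_A = (-3.2538,26.5004)
T_B = V + ((C−V)·d_B)·d_B = V + 16.8344·d_B = (-11.6397,38.6646)
sweep = 180° − θ = 127.9423°

center=(-4.4766,34.6301) T_A=(-3.2538,26.5004) T_B=(-11.6397,38.6646) sweep=127.9423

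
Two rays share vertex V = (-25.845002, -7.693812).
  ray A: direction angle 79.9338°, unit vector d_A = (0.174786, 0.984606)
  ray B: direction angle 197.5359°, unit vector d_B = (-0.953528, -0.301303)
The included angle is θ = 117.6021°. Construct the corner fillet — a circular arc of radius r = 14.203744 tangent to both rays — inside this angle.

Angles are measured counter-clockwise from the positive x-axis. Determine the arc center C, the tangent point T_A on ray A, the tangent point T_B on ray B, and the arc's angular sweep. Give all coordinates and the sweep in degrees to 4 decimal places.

bisector direction at 138.7349° = (-0.751665,0.659545)
center distance |VC| = r/sin(θ/2) = 14.203744/sin(58.8010°) = 16.605307
C = V + |VC|·bis = (-38.3266,3.2581)
T_A = V + ((C−V)·d_A)·d_A = V + 8.6017·d_A = (-24.3415,0.7755)
T_B = V + ((C−V)·d_B)·d_B = V + 8.6017·d_B = (-34.0470,-10.2855)
sweep = 180° − θ = 62.3979°

center=(-38.3266,3.2581) T_A=(-24.3415,0.7755) T_B=(-34.0470,-10.2855) sweep=62.3979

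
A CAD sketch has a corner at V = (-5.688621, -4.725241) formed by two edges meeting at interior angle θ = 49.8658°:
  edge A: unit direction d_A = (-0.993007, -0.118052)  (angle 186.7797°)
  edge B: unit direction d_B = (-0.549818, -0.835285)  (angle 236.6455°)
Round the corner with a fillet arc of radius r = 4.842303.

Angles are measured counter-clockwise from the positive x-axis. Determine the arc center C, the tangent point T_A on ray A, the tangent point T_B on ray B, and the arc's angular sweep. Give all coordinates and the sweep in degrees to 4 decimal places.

bisector direction at 211.7126° = (-0.850696,-0.525659)
center distance |VC| = r/sin(θ/2) = 4.842303/sin(24.9329°) = 11.486721
C = V + |VC|·bis = (-15.4603,-10.7633)
T_A = V + ((C−V)·d_A)·d_A = V + 10.4162·d_A = (-16.0320,-5.9549)
T_B = V + ((C−V)·d_B)·d_B = V + 10.4162·d_B = (-11.4156,-13.4257)
sweep = 180° − θ = 130.1342°

center=(-15.4603,-10.7633) T_A=(-16.0320,-5.9549) T_B=(-11.4156,-13.4257) sweep=130.1342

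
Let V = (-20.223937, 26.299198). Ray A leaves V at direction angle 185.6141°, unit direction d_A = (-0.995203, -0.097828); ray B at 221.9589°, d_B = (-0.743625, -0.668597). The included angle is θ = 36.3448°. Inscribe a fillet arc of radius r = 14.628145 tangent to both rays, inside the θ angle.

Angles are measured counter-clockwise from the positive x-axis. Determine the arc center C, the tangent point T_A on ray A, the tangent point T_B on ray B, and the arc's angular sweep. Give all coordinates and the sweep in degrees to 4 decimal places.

center=(-63.1432,7.3816) T_A=(-64.5743,21.9396) T_B=(-53.3629,-3.4962) sweep=143.6552

bisector direction at 203.7865° = (-0.915055,-0.403330)
center distance |VC| = r/sin(θ/2) = 14.628145/sin(18.1724°) = 46.903530
C = V + |VC|·bis = (-63.1432,7.3816)
T_A = V + ((C−V)·d_A)·d_A = V + 44.5641·d_A = (-64.5743,21.9396)
T_B = V + ((C−V)·d_B)·d_B = V + 44.5641·d_B = (-53.3629,-3.4962)
sweep = 180° − θ = 143.6552°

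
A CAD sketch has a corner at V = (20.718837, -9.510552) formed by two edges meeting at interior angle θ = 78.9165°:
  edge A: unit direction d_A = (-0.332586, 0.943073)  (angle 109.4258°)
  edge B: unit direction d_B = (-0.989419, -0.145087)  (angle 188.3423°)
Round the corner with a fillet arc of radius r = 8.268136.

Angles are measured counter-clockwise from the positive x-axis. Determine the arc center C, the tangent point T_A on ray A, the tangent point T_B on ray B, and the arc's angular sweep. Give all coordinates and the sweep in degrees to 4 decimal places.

center=(9.5806,-2.7873) T_A=(17.3780,-0.0374) T_B=(10.7802,-10.9679) sweep=101.0835

bisector direction at 148.8840° = (-0.856123,0.516772)
center distance |VC| = r/sin(θ/2) = 8.268136/sin(39.4582°) = 13.010119
C = V + |VC|·bis = (9.5806,-2.7873)
T_A = V + ((C−V)·d_A)·d_A = V + 10.0450·d_A = (17.3780,-0.0374)
T_B = V + ((C−V)·d_B)·d_B = V + 10.0450·d_B = (10.7802,-10.9679)
sweep = 180° − θ = 101.0835°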